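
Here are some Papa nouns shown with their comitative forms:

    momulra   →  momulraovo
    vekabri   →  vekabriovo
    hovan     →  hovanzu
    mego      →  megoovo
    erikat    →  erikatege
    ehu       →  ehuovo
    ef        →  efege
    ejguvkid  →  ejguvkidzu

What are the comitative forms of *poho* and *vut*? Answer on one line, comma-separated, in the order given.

pohoovo, vutege

The alternation tracks the final sound of the stem — -ege when the stem ends in a voiceless consonant (*erikat*, *ef*); -zu when the stem ends in a voiced consonant (*hovan*, *ejguvkid*); -ovo when the stem ends in a vowel (*momulra*, *vekabri*, *mego*, *ehu*).
*poho* — final sound /o/ (a vowel) → -ovo → *pohoovo*.
*vut*: final sound = /t/, a voiceless consonant → -ege → *vutege*.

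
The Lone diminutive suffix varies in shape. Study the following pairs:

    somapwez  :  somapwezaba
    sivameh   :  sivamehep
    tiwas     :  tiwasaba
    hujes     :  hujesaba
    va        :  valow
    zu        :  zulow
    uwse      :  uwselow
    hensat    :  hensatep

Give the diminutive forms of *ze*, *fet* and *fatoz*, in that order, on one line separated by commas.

zelow, fetep, fatozaba

The alternation tracks the final sound of the stem — -aba when the stem ends in a sibilant (*somapwez*, *tiwas*, *hujes*); -ep when the stem ends in a non-sibilant consonant (*sivameh*, *hensat*); -low when the stem ends in a vowel (*va*, *zu*, *uwse*).
*ze*: final sound = /e/, a vowel → -low → *zelow*.
The final sound of *fet* is /t/, which is a non-sibilant consonant, so the suffix is -ep, giving *fetep*.
*fatoz* — final sound /z/ (a sibilant) → -aba → *fatozaba*.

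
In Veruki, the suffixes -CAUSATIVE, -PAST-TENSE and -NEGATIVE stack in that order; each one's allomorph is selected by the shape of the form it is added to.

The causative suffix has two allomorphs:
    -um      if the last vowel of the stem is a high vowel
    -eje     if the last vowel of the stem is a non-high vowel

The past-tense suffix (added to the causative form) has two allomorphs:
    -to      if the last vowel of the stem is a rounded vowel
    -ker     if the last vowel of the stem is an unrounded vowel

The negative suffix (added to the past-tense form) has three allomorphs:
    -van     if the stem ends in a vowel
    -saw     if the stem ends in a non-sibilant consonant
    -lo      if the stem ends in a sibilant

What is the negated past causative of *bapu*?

Since the last vowel of *bapu* is /u/ (a high vowel), it takes -um, giving *bapuum*.
The last vowel of the causative form *bapuum* is /u/, which is a rounded vowel, so the past-tense suffix is -to, giving *bapuumto*.
Since the final sound of the past-tense form *bapuumto* is /o/ (a vowel), it takes -van, giving *bapuumtovan*.

bapuumtovan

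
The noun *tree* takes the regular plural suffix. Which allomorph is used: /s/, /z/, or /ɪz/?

/z/

The stem *tree* ends in a voiced non-sibilant sound.
The plural suffix surfaces as /ɪz/ after sibilants, /s/ after other voiceless consonants, and /z/ after other voiced sounds.
So the plural -s on *tree* is pronounced /z/.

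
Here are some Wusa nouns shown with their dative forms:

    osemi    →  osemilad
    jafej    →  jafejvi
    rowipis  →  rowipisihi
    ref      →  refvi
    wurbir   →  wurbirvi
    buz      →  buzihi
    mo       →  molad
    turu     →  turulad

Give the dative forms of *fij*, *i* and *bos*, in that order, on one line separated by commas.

fijvi, ilad, bosihi

Looking at the final sound of each stem: -ihi when the stem ends in a sibilant (*rowipis*, *buz*); -vi when the stem ends in a non-sibilant consonant (*jafej*, *ref*, *wurbir*); -lad when the stem ends in a vowel (*osemi*, *mo*, *turu*).
*fij*: final sound = /j/, a non-sibilant consonant → -vi → *fijvi*.
*i* — final sound /i/ (a vowel) → -lad → *ilad*.
*bos* — final sound /s/ (a sibilant) → -ihi → *bosihi*.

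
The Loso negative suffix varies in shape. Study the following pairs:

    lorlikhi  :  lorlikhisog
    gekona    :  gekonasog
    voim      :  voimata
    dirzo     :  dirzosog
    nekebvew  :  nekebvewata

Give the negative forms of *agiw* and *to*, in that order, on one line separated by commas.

Looking at the final sound of each stem: -ata when the stem ends in a consonant (*voim*, *nekebvew*); -sog when the stem ends in a vowel (*lorlikhi*, *gekona*, *dirzo*).
*agiw* — final sound /w/ (a consonant) → -ata → *agiwata*.
The final sound of *to* is /o/, which is a vowel, so the suffix is -sog, giving *tosog*.

agiwata, tosog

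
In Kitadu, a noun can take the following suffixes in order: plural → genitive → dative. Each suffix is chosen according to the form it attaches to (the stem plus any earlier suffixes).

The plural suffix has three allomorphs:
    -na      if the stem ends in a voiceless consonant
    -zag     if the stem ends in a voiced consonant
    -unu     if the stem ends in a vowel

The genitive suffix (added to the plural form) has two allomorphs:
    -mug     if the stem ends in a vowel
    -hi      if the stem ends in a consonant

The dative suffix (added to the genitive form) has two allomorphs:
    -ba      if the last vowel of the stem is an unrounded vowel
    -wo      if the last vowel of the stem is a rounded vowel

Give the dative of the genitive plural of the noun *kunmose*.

*kunmose*: final sound = /e/, a vowel → -unu → *kunmoseunu*.
The final sound of the plural form *kunmoseunu* is /u/, which is a vowel, so the genitive suffix is -mug, giving *kunmoseunumug*.
The genitive form *kunmoseunumug*: last vowel = /u/, a rounded vowel → -wo → *kunmoseunumugwo*.

kunmoseunumugwo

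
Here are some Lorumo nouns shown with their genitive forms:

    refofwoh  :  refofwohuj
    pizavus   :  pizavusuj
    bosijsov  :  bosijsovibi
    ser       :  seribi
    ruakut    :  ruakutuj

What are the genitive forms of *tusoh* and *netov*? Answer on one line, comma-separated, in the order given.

tusohuj, netovibi

Looking at the final consonant of each stem: -uj when the stem ends in a voiceless consonant (*refofwoh*, *pizavus*, *ruakut*); -ibi when the stem ends in a voiced consonant (*bosijsov*, *ser*).
*tusoh* — final consonant /h/ (voiceless) → -uj → *tusohuj*.
*netov* — final consonant /v/ (voiced) → -ibi → *netovibi*.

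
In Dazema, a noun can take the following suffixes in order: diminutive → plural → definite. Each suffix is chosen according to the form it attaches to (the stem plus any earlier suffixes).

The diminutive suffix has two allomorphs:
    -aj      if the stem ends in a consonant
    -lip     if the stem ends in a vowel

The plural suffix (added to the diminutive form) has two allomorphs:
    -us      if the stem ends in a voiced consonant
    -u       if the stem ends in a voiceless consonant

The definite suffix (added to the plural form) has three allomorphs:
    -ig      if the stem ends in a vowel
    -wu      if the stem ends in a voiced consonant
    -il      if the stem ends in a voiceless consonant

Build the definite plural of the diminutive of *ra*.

ralipuig

Since the final sound of *ra* is /a/ (a vowel), it takes -lip, giving *ralip*.
The final consonant of the diminutive form *ralip* is /p/, which is voiceless, so the plural suffix is -u, giving *ralipu*.
The plural form *ralipu* — final sound /u/ (a vowel) → -ig → *ralipuig*.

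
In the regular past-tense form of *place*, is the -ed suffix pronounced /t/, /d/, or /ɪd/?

The stem *place* ends in a voiceless consonant other than /t/.
The -ed suffix is realized as /ɪd/ after /t, d/; as /t/ after other voiceless consonants; and as /d/ after other voiced sounds.
So -ed on *place* is pronounced /t/.

/t/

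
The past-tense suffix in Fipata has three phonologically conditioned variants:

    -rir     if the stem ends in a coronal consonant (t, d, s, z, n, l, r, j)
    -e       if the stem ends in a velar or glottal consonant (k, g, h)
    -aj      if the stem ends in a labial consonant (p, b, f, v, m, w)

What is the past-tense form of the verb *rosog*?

rosoge

*rosog*: final consonant = /g/, velar/glottal → -e → *rosoge*.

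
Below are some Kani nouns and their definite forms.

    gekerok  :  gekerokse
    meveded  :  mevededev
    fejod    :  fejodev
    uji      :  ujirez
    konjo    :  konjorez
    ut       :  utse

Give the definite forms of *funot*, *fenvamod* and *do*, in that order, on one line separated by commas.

Looking at the final sound of each stem: -se when the stem ends in a voiceless consonant (*gekerok*, *ut*); -ev when the stem ends in a voiced consonant (*meveded*, *fejod*); -rez when the stem ends in a vowel (*uji*, *konjo*).
*funot*: final sound = /t/, a voiceless consonant → -se → *funotse*.
*fenvamod* — final sound /d/ (a voiced consonant) → -ev → *fenvamodev*.
*do* — final sound /o/ (a vowel) → -rez → *dorez*.

funotse, fenvamodev, dorez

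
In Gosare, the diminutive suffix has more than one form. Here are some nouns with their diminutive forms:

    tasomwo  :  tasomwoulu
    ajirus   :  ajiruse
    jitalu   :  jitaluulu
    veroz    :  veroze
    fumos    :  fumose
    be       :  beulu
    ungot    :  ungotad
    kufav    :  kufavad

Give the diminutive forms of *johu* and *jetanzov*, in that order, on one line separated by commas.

johuulu, jetanzovad

The suffix is conditioned by the final sound: -e when the stem ends in a sibilant (*ajirus*, *veroz*, *fumos*); -ad when the stem ends in a non-sibilant consonant (*ungot*, *kufav*); -ulu when the stem ends in a vowel (*tasomwo*, *jitalu*, *be*).
The final sound of *johu* is /u/, which is a vowel, so the suffix is -ulu, giving *johuulu*.
*jetanzov*: final sound = /v/, a non-sibilant consonant → -ad → *jetanzovad*.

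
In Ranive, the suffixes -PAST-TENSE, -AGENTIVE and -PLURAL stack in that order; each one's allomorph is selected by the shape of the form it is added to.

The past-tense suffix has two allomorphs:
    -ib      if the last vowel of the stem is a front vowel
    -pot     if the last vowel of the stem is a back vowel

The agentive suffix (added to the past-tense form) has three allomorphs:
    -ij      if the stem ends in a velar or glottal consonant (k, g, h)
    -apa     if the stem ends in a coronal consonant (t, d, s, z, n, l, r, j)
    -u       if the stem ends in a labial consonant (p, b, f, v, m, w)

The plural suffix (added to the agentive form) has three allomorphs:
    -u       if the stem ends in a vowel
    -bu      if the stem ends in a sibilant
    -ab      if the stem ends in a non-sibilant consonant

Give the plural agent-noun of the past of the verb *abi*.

*abi* — last vowel /i/ (a front vowel) → -ib → *abiib*.
Since the final consonant of the past-tense form *abiib* is /b/ (labial), it takes -u, giving *abiibu*.
The final sound of the agentive form *abiibu* is /u/, which is a vowel, so the plural suffix is -u, giving *abiibuu*.

abiibuu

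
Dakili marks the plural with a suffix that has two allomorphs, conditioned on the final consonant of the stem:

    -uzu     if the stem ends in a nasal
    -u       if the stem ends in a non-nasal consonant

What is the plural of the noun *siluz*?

*siluz* — final consonant /z/ (non-nasal) → -u → *siluzu*.

siluzu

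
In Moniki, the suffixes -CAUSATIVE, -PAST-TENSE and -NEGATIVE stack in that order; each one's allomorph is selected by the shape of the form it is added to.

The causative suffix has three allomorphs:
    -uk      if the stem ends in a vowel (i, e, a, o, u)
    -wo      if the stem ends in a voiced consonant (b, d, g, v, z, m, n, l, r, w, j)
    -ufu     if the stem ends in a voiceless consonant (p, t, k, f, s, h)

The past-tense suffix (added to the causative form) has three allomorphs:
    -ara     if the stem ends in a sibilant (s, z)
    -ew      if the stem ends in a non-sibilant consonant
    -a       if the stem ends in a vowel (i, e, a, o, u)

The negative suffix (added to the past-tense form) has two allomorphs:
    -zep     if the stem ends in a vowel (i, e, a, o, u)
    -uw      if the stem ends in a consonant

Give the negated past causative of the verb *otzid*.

*otzid*: final sound = /d/, a voiced consonant → -wo → *otzidwo*.
The causative form *otzidwo* — final sound /o/ (a vowel) → -a → *otzidwoa*.
The final sound of the past-tense form *otzidwoa* is /a/, which is a vowel, so the negative suffix is -zep, giving *otzidwoazep*.

otzidwoazep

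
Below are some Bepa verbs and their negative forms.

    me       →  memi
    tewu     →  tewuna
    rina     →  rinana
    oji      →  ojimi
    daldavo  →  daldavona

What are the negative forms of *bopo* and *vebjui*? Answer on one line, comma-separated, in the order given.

bopona, vebjuimi

The pattern is front/back vowel harmony: -mi when the last vowel of the stem is a front vowel (*me*, *oji*); -na when the last vowel of the stem is a back vowel (*tewu*, *rina*, *daldavo*).
*bopo*: last vowel = /o/, a back vowel → -na → *bopona*.
*vebjui*: last vowel = /i/, a front vowel → -mi → *vebjuimi*.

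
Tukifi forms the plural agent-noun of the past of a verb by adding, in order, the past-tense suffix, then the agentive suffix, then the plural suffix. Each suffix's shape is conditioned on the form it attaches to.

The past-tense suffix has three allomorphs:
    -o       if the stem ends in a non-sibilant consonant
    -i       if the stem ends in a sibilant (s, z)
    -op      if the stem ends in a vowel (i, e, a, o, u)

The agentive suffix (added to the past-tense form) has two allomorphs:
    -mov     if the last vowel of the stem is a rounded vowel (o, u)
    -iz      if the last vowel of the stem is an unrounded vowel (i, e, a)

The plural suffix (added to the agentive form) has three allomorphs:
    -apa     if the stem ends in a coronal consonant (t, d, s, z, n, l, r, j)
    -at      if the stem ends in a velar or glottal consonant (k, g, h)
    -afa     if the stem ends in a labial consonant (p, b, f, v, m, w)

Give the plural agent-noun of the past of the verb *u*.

*u* — final sound /u/ (a vowel) → -op → *uop*.
The past-tense form *uop*: last vowel = /o/, a rounded vowel → -mov → *uopmov*.
The agentive form *uopmov* — final consonant /v/ (labial) → -afa → *uopmovafa*.

uopmovafa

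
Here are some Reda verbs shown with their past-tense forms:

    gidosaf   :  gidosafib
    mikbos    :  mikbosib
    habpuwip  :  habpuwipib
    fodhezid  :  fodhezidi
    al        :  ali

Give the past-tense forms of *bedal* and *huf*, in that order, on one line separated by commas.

The pattern is voicing of the final consonant: -ib when the stem ends in a voiceless consonant (*gidosaf*, *mikbos*, *habpuwip*); -i when the stem ends in a voiced consonant (*fodhezid*, *al*).
Since the final consonant of *bedal* is /l/ (voiced), it takes -i, giving *bedali*.
The final consonant of *huf* is /f/, which is voiceless, so the suffix is -ib, giving *hufib*.

bedali, hufib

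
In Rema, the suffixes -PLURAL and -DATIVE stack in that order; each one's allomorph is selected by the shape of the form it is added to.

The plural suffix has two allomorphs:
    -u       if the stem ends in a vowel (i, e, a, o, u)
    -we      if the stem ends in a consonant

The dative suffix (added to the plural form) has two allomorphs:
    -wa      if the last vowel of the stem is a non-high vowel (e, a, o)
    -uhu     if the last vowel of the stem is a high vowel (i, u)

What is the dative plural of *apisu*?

apisuuuhu

*apisu* — final sound /u/ (a vowel) → -u → *apisuu*.
Since the last vowel of the plural form *apisuu* is /u/ (a high vowel), it takes -uhu, giving *apisuuuhu*.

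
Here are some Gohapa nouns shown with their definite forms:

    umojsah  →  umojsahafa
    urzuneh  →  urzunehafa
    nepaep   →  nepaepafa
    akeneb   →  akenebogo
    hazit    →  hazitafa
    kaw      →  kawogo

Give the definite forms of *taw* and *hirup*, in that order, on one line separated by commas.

tawogo, hirupafa

The pattern is voicing of the final consonant: -afa when the stem ends in a voiceless consonant (*umojsah*, *urzuneh*, *nepaep*, *hazit*); -ogo when the stem ends in a voiced consonant (*akeneb*, *kaw*).
*taw* — final consonant /w/ (voiced) → -ogo → *tawogo*.
Since the final consonant of *hirup* is /p/ (voiceless), it takes -afa, giving *hirupafa*.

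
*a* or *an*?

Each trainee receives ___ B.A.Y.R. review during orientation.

a

The indefinite article is chosen by the initial *sound* of the following word, not its spelling.
The initialism *B.A.Y.R.* is read letter by letter; the first letter, B, is pronounced /biː/, which begins with a consonant sound.
So the article is *a*: Each trainee receives a B.A.Y.R. review during orientation.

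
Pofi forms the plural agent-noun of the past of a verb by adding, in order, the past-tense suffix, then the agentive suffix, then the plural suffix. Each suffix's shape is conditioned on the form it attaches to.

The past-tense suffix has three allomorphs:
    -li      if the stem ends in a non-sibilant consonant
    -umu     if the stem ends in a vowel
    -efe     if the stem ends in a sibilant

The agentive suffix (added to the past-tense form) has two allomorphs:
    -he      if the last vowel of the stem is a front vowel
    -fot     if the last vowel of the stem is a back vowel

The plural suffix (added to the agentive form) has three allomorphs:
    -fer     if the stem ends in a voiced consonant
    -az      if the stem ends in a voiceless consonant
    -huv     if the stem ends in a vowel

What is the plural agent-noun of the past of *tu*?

The final sound of *tu* is /u/, which is a vowel, so the past-tense suffix is -umu, giving *tuumu*.
The past-tense form *tuumu*: last vowel = /u/, a back vowel → -fot → *tuumufot*.
Since the final sound of the agentive form *tuumufot* is /t/ (a voiceless consonant), it takes -az, giving *tuumufotaz*.

tuumufotaz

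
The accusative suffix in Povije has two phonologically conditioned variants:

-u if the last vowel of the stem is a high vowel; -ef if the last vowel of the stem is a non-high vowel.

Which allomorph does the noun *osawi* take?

*osawi* — last vowel /i/ (a high vowel) → -u.

-u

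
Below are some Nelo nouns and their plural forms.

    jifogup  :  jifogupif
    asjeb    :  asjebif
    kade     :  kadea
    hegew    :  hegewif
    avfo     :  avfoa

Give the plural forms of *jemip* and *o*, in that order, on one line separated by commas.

jemipif, oa

The pattern is consonant vs. vowel: -if when the stem ends in a consonant (*jifogup*, *asjeb*, *hegew*); -a when the stem ends in a vowel (*kade*, *avfo*).
*jemip* — final sound /p/ (a consonant) → -if → *jemipif*.
*o*: final sound = /o/, a vowel → -a → *oa*.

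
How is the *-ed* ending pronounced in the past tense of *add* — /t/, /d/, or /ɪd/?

The stem *add* ends in /t/ or /d/.
The -ed suffix is realized as /ɪd/ after /t, d/; as /t/ after other voiceless consonants; and as /d/ after other voiced sounds.
So -ed on *add* is pronounced /ɪd/.

/ɪd/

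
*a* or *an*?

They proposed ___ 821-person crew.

The indefinite article is chosen by the initial *sound* of the following word, not its spelling.
The number *821* is spoken "eight hundred …", beginning with /eɪt/ — a vowel sound.
So the article is *an*: They proposed an 821-person crew.

an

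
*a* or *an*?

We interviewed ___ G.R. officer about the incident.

The indefinite article is chosen by the initial *sound* of the following word, not its spelling.
The initialism *G.R.* is read letter by letter; the first letter, G, is pronounced /dʒiː/, which begins with a consonant sound.
So the article is *a*: We interviewed a G.R. officer about the incident.

a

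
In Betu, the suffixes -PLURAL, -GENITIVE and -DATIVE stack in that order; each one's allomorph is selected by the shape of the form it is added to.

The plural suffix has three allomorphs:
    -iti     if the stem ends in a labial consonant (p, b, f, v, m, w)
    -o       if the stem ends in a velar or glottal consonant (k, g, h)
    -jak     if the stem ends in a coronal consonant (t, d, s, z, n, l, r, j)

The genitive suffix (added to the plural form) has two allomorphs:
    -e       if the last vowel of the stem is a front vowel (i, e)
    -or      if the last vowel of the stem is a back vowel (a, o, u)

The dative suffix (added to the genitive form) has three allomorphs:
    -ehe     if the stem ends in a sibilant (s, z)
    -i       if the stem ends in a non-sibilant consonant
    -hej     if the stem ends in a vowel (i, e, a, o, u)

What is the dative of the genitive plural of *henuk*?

henukoori

The final consonant of *henuk* is /k/, which is velar/glottal, so the plural suffix is -o, giving *henuko*.
The last vowel of the plural form *henuko* is /o/, which is a back vowel, so the genitive suffix is -or, giving *henukoor*.
The genitive form *henukoor*: final sound = /r/, a non-sibilant consonant → -i → *henukoori*.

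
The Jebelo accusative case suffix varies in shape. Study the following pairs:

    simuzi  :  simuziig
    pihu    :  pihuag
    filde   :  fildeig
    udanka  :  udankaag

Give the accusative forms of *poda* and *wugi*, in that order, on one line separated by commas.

podaag, wugiig

Looking at the last vowel of each stem: -ig when the last vowel of the stem is a front vowel (*simuzi*, *filde*); -ag when the last vowel of the stem is a back vowel (*pihu*, *udanka*).
*poda* — last vowel /a/ (a back vowel) → -ag → *podaag*.
Since the last vowel of *wugi* is /i/ (a front vowel), it takes -ig, giving *wugiig*.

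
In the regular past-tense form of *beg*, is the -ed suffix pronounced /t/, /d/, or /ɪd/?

/d/

The stem *beg* ends in a voiced sound other than /d/.
The -ed suffix is realized as /ɪd/ after /t, d/; as /t/ after other voiceless consonants; and as /d/ after other voiced sounds.
So -ed on *beg* is pronounced /d/.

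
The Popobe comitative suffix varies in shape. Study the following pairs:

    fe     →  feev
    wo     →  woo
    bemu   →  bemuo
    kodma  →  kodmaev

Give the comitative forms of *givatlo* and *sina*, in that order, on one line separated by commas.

The suffix is conditioned by the last vowel: -o when the last vowel of the stem is a rounded vowel (*wo*, *bemu*); -ev when the last vowel of the stem is an unrounded vowel (*fe*, *kodma*).
Since the last vowel of *givatlo* is /o/ (a rounded vowel), it takes -o, giving *givatloo*.
Since the last vowel of *sina* is /a/ (an unrounded vowel), it takes -ev, giving *sinaev*.

givatloo, sinaev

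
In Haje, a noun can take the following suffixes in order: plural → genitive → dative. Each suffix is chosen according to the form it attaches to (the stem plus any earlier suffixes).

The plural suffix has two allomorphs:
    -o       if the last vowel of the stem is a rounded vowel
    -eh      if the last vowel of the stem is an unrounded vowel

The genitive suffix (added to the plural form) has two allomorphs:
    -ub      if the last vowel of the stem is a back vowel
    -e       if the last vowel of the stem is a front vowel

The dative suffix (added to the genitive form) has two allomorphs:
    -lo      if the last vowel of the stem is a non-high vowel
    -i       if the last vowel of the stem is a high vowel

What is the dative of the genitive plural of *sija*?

sijaehelo

Since the last vowel of *sija* is /a/ (an unrounded vowel), it takes -eh, giving *sijaeh*.
The last vowel of the plural form *sijaeh* is /e/, which is a front vowel, so the genitive suffix is -e, giving *sijaehe*.
The genitive form *sijaehe*: last vowel = /e/, a non-high vowel → -lo → *sijaehelo*.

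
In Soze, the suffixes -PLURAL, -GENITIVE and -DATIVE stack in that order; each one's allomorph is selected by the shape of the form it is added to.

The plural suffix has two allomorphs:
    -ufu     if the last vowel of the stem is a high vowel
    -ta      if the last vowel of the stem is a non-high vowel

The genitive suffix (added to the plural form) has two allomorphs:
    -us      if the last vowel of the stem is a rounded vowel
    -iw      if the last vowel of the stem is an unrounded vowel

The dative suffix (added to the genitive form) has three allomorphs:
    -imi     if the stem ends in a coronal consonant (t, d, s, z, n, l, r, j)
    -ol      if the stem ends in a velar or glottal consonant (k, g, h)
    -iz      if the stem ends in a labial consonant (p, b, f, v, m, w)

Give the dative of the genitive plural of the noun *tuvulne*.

Since the last vowel of *tuvulne* is /e/ (a non-high vowel), it takes -ta, giving *tuvulneta*.
The plural form *tuvulneta*: last vowel = /a/, an unrounded vowel → -iw → *tuvulnetaiw*.
The final consonant of the genitive form *tuvulnetaiw* is /w/, which is labial, so the dative suffix is -iz, giving *tuvulnetaiwiz*.

tuvulnetaiwiz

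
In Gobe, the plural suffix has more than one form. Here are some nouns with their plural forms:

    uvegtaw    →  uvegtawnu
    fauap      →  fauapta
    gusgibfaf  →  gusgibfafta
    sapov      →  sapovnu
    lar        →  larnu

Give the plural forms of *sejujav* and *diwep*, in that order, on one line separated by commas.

sejujavnu, diwepta

The alternation tracks the final consonant of the stem — -ta when the stem ends in a voiceless consonant (*fauap*, *gusgibfaf*); -nu when the stem ends in a voiced consonant (*uvegtaw*, *sapov*, *lar*).
*sejujav*: final consonant = /v/, voiced → -nu → *sejujavnu*.
*diwep* — final consonant /p/ (voiceless) → -ta → *diwepta*.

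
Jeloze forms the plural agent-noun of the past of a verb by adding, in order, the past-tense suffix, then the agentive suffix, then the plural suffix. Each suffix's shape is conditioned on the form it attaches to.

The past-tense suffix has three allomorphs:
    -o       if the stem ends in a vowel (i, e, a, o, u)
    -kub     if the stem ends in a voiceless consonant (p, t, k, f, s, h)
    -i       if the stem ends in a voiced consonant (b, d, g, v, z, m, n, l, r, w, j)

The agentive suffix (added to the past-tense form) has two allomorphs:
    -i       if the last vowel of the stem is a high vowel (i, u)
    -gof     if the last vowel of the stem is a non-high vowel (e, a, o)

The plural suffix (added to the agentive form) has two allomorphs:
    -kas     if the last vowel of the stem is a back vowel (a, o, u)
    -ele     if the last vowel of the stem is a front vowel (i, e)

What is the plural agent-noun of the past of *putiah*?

putiahkubiele

*putiah* — final sound /h/ (a voiceless consonant) → -kub → *putiahkub*.
Since the last vowel of the past-tense form *putiahkub* is /u/ (a high vowel), it takes -i, giving *putiahkubi*.
Since the last vowel of the agentive form *putiahkubi* is /i/ (a front vowel), it takes -ele, giving *putiahkubiele*.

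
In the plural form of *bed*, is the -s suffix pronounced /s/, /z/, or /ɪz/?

/z/

The stem *bed* ends in a voiced non-sibilant sound.
The plural suffix surfaces as /ɪz/ after sibilants, /s/ after other voiceless consonants, and /z/ after other voiced sounds.
So the plural -s on *bed* is pronounced /z/.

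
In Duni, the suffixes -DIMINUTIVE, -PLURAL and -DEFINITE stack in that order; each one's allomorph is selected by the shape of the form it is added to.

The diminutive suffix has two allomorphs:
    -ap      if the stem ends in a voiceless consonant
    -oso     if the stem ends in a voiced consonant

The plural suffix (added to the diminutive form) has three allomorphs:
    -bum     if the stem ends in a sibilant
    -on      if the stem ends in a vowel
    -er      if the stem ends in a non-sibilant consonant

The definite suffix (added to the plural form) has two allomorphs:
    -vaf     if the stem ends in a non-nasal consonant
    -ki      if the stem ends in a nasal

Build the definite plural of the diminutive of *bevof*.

bevofapervaf

The final consonant of *bevof* is /f/, which is voiceless, so the diminutive suffix is -ap, giving *bevofap*.
The diminutive form *bevofap* — final sound /p/ (a non-sibilant consonant) → -er → *bevofaper*.
The plural form *bevofaper* — final consonant /r/ (non-nasal) → -vaf → *bevofapervaf*.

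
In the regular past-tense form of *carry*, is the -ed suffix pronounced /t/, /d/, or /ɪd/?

/d/

The stem *carry* ends in a voiced sound other than /d/.
The -ed suffix is realized as /ɪd/ after /t, d/; as /t/ after other voiceless consonants; and as /d/ after other voiced sounds.
So -ed on *carry* is pronounced /d/.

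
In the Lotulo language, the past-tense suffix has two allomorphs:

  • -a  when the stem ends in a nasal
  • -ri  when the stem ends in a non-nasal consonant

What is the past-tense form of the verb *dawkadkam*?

dawkadkama

The final consonant of *dawkadkam* is /m/, which is a nasal, so the suffix is -a, giving *dawkadkama*.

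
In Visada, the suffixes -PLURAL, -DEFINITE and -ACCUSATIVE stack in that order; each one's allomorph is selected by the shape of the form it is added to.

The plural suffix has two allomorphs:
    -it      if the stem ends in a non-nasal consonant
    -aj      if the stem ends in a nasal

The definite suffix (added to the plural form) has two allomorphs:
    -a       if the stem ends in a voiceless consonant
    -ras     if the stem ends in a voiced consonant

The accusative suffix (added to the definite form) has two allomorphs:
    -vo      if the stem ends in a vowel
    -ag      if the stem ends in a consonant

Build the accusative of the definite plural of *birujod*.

birujoditavo

*birujod*: final consonant = /d/, non-nasal → -it → *birujodit*.
The plural form *birujodit* — final consonant /t/ (voiceless) → -a → *birujodita*.
Since the final sound of the definite form *birujodita* is /a/ (a vowel), it takes -vo, giving *birujoditavo*.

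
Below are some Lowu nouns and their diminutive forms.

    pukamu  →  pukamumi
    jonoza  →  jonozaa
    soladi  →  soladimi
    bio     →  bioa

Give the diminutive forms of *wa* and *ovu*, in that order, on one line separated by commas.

waa, ovumi

The suffix is conditioned by the last vowel: -mi when the last vowel of the stem is a high vowel (*pukamu*, *soladi*); -a when the last vowel of the stem is a non-high vowel (*jonoza*, *bio*).
Since the last vowel of *wa* is /a/ (a non-high vowel), it takes -a, giving *waa*.
Since the last vowel of *ovu* is /u/ (a high vowel), it takes -mi, giving *ovumi*.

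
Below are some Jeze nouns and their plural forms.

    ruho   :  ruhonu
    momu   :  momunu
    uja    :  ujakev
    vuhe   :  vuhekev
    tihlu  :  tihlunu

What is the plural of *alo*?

alonu

The pattern is rounding harmony: -nu when the last vowel of the stem is a rounded vowel (*ruho*, *momu*, *tihlu*); -kev when the last vowel of the stem is an unrounded vowel (*uja*, *vuhe*).
*alo*: last vowel = /o/, a rounded vowel → -nu → *alonu*.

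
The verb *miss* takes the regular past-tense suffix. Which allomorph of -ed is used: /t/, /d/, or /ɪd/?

The stem *miss* ends in a voiceless consonant other than /t/.
The -ed suffix is realized as /ɪd/ after /t, d/; as /t/ after other voiceless consonants; and as /d/ after other voiced sounds.
So -ed on *miss* is pronounced /t/.

/t/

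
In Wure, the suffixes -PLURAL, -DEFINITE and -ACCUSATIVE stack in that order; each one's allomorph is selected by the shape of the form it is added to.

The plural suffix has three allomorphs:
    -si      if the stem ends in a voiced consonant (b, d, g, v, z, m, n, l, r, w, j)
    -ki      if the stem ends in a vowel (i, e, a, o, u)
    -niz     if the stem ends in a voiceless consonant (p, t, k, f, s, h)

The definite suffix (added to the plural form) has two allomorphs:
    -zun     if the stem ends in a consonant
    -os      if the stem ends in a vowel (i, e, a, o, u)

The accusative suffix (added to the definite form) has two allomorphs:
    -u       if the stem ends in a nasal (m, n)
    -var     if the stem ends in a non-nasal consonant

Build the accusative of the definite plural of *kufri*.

The final sound of *kufri* is /i/, which is a vowel, so the plural suffix is -ki, giving *kufriki*.
Since the final sound of the plural form *kufriki* is /i/ (a vowel), it takes -os, giving *kufrikios*.
The final consonant of the definite form *kufrikios* is /s/, which is non-nasal, so the accusative suffix is -var, giving *kufrikiosvar*.

kufrikiosvar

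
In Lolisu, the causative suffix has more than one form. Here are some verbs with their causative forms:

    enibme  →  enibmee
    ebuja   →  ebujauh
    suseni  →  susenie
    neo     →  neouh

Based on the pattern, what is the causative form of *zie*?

ziee

The alternation tracks the last vowel of the stem — -e when the last vowel of the stem is a front vowel (*enibme*, *suseni*); -uh when the last vowel of the stem is a back vowel (*ebuja*, *neo*).
*zie*: last vowel = /e/, a front vowel → -e → *ziee*.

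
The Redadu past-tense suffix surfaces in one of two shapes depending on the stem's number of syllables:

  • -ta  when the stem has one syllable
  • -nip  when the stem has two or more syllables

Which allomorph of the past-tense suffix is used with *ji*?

With one syllable, *ji* takes -ta.

-ta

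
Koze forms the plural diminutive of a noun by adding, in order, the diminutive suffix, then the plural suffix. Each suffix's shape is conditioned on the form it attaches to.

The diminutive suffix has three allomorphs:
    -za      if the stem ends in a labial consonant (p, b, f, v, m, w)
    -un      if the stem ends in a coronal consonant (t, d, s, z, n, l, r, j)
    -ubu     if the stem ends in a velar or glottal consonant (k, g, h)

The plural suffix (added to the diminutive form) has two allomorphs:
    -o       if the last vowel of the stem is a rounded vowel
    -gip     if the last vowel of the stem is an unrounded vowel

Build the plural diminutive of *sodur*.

Since the final consonant of *sodur* is /r/ (coronal), it takes -un, giving *sodurun*.
The diminutive form *sodurun*: last vowel = /u/, a rounded vowel → -o → *soduruno*.

soduruno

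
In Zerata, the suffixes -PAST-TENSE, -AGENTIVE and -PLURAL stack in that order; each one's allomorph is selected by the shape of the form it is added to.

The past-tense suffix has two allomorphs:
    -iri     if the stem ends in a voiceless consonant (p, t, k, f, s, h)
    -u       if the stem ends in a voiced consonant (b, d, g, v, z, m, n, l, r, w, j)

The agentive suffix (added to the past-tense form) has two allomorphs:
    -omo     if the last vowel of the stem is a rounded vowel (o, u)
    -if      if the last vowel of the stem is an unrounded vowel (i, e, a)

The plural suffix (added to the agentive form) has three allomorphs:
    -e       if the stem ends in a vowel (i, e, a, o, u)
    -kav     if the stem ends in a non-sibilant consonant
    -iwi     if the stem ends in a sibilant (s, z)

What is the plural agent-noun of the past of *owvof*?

owvofiriifkav

*owvof*: final consonant = /f/, voiceless → -iri → *owvofiri*.
Since the last vowel of the past-tense form *owvofiri* is /i/ (an unrounded vowel), it takes -if, giving *owvofiriif*.
The final sound of the agentive form *owvofiriif* is /f/, which is a non-sibilant consonant, so the plural suffix is -kav, giving *owvofiriifkav*.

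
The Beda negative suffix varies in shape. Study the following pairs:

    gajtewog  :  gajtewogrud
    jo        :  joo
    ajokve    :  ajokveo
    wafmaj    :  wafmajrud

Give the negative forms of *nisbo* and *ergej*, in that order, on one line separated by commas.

nisboo, ergejrud

The pattern is consonant vs. vowel: -rud when the stem ends in a consonant (*gajtewog*, *wafmaj*); -o when the stem ends in a vowel (*jo*, *ajokve*).
Since the final sound of *nisbo* is /o/ (a vowel), it takes -o, giving *nisboo*.
*ergej* — final sound /j/ (a consonant) → -rud → *ergejrud*.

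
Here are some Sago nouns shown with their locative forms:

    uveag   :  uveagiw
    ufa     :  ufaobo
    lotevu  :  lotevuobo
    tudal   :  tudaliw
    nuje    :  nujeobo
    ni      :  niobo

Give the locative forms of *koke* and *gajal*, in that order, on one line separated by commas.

kokeobo, gajaliw

The alternation tracks the final sound of the stem — -iw when the stem ends in a consonant (*uveag*, *tudal*); -obo when the stem ends in a vowel (*ufa*, *lotevu*, *nuje*, *ni*).
Since the final sound of *koke* is /e/ (a vowel), it takes -obo, giving *kokeobo*.
*gajal*: final sound = /l/, a consonant → -iw → *gajaliw*.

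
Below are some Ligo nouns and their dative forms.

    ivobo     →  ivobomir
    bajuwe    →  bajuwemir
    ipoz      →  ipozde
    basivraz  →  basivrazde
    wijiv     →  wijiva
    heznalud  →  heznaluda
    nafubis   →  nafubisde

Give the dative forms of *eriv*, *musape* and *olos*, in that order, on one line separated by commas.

eriva, musapemir, olosde

The alternation tracks the final sound of the stem — -de when the stem ends in a sibilant (*ipoz*, *basivraz*, *nafubis*); -a when the stem ends in a non-sibilant consonant (*wijiv*, *heznalud*); -mir when the stem ends in a vowel (*ivobo*, *bajuwe*).
The final sound of *eriv* is /v/, which is a non-sibilant consonant, so the suffix is -a, giving *eriva*.
*musape*: final sound = /e/, a vowel → -mir → *musapemir*.
Since the final sound of *olos* is /s/ (a sibilant), it takes -de, giving *olosde*.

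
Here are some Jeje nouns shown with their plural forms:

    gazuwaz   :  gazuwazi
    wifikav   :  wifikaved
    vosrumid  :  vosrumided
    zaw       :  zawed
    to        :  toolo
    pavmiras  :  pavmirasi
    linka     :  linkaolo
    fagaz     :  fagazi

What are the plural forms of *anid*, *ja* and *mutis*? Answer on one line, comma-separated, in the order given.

anided, jaolo, mutisi

The alternation tracks the final sound of the stem — -i when the stem ends in a sibilant (*gazuwaz*, *pavmiras*, *fagaz*); -ed when the stem ends in a non-sibilant consonant (*wifikav*, *vosrumid*, *zaw*); -olo when the stem ends in a vowel (*to*, *linka*).
The final sound of *anid* is /d/, which is a non-sibilant consonant, so the suffix is -ed, giving *anided*.
The final sound of *ja* is /a/, which is a vowel, so the suffix is -olo, giving *jaolo*.
The final sound of *mutis* is /s/, which is a sibilant, so the suffix is -i, giving *mutisi*.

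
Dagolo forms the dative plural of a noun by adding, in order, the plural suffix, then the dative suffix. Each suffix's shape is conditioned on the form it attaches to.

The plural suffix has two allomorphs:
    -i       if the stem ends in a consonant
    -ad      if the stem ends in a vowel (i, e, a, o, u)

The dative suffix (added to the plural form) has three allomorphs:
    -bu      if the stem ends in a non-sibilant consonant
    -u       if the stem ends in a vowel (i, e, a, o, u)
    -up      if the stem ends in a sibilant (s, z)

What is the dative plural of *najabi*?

najabiadbu

Since the final sound of *najabi* is /i/ (a vowel), it takes -ad, giving *najabiad*.
The plural form *najabiad* — final sound /d/ (a non-sibilant consonant) → -bu → *najabiadbu*.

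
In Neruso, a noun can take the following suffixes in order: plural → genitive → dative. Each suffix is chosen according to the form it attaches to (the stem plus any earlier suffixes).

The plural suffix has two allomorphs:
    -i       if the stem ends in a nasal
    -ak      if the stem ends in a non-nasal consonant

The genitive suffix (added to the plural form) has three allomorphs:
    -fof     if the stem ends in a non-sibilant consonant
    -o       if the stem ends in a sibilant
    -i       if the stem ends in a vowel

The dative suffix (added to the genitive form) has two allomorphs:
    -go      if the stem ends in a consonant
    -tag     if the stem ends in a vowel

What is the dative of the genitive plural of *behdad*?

The final consonant of *behdad* is /d/, which is non-nasal, so the plural suffix is -ak, giving *behdadak*.
Since the final sound of the plural form *behdadak* is /k/ (a non-sibilant consonant), it takes -fof, giving *behdadakfof*.
The genitive form *behdadakfof* — final sound /f/ (a consonant) → -go → *behdadakfofgo*.

behdadakfofgo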